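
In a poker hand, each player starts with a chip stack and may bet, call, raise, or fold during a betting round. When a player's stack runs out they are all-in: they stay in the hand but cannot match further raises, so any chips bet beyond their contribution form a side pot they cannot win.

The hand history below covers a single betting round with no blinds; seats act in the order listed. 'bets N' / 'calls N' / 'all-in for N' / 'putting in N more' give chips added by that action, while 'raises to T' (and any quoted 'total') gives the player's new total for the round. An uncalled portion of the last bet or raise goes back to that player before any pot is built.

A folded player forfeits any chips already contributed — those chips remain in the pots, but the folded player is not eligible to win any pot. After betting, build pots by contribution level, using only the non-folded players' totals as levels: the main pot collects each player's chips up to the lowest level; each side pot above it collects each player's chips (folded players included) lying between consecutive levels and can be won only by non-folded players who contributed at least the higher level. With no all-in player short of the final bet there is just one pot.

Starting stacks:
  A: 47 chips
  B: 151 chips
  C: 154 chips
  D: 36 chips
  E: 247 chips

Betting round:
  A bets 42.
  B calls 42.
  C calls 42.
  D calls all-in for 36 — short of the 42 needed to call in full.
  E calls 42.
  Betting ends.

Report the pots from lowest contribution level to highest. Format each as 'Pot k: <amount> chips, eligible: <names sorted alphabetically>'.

Contributions: A=42, B=42, C=42, D=36, E=42
Pot levels (distinct totals of non-folded players): 36, 42
Layer 1-36: 36 each from A, B, C, D, E = 36*5 = 180 chips; eligible A, B, C, D, E
Layer 37-42: 6 each from A, B, C, E = 6*4 = 24 chips; eligible A, B, C, E

Pot 1: 180 chips, eligible: A, B, C, D, E
Pot 2: 24 chips, eligible: A, B, C, E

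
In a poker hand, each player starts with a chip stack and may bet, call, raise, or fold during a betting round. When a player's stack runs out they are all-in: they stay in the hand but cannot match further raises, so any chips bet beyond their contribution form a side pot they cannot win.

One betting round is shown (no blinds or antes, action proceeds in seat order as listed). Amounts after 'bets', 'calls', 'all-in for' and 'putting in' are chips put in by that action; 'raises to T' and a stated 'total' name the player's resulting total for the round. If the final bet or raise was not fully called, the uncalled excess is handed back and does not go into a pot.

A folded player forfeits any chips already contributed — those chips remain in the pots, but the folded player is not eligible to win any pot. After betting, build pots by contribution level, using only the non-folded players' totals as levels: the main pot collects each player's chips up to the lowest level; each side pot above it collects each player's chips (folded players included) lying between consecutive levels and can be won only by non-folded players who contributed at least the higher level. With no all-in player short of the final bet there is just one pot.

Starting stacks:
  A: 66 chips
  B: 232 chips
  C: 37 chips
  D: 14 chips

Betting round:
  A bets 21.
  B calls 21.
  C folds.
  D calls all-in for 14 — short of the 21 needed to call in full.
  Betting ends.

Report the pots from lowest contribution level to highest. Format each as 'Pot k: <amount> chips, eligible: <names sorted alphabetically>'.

Contributions: A=21, B=21, D=14
Folded: C
Pot levels (distinct totals of non-folded players): 14, 21
Layer 1-14: 14 each from A, B, D = 14*3 = 42 chips; eligible A, B, D
Layer 15-21: 7 each from A, B = 7*2 = 14 chips; eligible A, B

Pot 1: 42 chips, eligible: A, B, D
Pot 2: 14 chips, eligible: A, B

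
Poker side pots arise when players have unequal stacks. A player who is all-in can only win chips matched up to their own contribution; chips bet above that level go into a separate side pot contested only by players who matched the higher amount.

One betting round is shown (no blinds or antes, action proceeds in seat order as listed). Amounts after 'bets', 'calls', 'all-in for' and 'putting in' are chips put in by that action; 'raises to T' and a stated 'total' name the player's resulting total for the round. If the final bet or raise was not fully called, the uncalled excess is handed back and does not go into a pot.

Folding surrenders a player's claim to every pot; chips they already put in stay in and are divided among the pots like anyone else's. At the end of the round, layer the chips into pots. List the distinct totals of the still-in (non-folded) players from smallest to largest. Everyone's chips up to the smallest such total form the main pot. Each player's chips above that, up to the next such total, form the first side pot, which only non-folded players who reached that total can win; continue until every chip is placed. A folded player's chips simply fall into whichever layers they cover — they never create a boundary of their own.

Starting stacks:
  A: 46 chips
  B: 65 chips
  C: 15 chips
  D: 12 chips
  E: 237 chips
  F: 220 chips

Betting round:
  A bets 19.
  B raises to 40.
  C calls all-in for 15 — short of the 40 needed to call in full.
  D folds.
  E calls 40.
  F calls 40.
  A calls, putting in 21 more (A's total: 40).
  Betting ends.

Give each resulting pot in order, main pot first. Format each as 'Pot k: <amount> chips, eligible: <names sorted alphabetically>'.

Pot 1: 75 chips, eligible: A, B, C, E, F
Pot 2: 100 chips, eligible: A, B, E, F

Derivation:
Contributions: A=40, B=40, C=15, E=40, F=40
Folded: D
Pot levels (distinct totals of non-folded players): 15, 40
Layer 1-15: 15 each from A, B, C, E, F = 15*5 = 75 chips; eligible A, B, C, E, F
Layer 16-40: 25 each from A, B, E, F = 25*4 = 100 chips; eligible A, B, E, F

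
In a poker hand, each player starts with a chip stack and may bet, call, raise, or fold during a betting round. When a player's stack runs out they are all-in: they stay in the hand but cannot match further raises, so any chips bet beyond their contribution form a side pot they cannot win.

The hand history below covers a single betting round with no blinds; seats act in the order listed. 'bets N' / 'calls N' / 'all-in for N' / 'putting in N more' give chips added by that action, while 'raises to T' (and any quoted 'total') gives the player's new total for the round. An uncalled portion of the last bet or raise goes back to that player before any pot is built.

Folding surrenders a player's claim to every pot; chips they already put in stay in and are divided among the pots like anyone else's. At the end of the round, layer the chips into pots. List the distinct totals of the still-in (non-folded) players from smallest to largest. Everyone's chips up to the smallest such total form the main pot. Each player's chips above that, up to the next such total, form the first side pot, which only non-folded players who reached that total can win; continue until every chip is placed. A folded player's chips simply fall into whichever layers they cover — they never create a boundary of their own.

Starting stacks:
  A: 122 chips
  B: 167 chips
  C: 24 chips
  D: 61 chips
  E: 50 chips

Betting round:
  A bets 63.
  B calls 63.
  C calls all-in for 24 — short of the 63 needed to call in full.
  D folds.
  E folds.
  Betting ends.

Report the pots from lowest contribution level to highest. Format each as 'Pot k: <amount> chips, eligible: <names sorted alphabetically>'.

Pot 1: 72 chips, eligible: A, B, C
Pot 2: 78 chips, eligible: A, B

Derivation:
Contributions: A=63, B=63, C=24
Folded: D, E
Pot levels (distinct totals of non-folded players): 24, 63
Layer 1-24: 24 each from A, B, C = 24*3 = 72 chips; eligible A, B, C
Layer 25-63: 39 each from A, B = 39*2 = 78 chips; eligible A, B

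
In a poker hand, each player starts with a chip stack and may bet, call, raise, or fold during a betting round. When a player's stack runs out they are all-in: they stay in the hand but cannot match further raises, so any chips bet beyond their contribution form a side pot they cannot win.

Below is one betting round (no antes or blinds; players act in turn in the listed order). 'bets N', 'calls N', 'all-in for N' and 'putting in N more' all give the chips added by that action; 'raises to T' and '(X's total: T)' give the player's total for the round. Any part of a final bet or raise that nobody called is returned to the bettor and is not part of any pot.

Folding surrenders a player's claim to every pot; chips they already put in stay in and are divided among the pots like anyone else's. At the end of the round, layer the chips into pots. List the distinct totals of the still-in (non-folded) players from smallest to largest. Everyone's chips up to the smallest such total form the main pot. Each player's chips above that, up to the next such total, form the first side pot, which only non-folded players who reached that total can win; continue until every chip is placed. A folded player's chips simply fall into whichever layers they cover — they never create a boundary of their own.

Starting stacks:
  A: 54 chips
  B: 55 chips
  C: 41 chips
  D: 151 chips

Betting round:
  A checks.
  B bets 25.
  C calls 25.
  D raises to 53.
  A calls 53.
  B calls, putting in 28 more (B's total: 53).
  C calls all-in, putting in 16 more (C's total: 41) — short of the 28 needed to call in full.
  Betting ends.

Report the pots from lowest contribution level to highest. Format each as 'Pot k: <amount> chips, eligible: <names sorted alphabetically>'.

Pot 1: 164 chips, eligible: A, B, C, D
Pot 2: 36 chips, eligible: A, B, D

Derivation:
Contributions: A=53, B=53, C=41, D=53
Pot levels (distinct totals of non-folded players): 41, 53
Layer 1-41: 41 each from A, B, C, D = 41*4 = 164 chips; eligible A, B, C, D
Layer 42-53: 12 each from A, B, D = 12*3 = 36 chips; eligible A, B, D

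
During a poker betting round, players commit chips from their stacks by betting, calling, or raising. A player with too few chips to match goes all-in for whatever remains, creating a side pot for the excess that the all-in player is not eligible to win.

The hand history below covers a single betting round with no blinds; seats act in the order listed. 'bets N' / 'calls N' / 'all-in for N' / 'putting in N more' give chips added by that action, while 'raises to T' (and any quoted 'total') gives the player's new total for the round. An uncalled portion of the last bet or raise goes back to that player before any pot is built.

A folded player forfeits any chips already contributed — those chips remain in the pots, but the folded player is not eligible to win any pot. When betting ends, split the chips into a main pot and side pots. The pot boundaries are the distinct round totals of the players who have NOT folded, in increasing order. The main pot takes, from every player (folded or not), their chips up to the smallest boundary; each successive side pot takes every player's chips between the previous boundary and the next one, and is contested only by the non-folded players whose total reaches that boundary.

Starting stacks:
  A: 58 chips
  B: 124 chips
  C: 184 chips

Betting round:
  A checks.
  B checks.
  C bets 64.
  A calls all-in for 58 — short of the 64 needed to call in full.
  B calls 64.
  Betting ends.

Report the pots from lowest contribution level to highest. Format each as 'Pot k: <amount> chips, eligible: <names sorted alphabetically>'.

Contributions: A=58, B=64, C=64
Pot levels (distinct totals of non-folded players): 58, 64
Layer 1-58: 58 each from A, B, C = 58*3 = 174 chips; eligible A, B, C
Layer 59-64: 6 each from B, C = 6*2 = 12 chips; eligible B, C

Pot 1: 174 chips, eligible: A, B, C
Pot 2: 12 chips, eligible: B, C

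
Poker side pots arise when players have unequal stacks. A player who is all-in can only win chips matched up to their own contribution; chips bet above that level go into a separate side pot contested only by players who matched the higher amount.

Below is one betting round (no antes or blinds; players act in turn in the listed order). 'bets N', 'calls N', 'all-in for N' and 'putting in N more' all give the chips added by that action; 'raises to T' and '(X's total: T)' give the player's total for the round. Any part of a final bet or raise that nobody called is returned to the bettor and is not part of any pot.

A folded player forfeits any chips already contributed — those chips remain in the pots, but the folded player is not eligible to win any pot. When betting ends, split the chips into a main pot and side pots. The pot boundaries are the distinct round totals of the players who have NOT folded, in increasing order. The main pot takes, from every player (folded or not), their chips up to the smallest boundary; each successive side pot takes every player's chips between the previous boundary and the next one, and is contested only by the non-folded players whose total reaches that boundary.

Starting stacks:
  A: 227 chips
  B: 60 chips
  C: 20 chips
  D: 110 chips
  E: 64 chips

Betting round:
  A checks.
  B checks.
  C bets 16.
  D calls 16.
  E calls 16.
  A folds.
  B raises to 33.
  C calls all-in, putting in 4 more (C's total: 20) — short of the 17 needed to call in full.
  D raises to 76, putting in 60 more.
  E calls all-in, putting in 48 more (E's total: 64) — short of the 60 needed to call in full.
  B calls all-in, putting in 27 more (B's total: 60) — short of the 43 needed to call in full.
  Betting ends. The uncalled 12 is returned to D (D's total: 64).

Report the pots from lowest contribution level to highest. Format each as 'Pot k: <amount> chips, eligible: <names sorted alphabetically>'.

Contributions (after 12 returned to D): B=60, C=20, D=64, E=64
Folded: A
Pot levels (distinct totals of non-folded players): 20, 60, 64
Layer 1-20: 20 each from B, C, D, E = 20*4 = 80 chips; eligible B, C, D, E
Layer 21-60: 40 each from B, D, E = 40*3 = 120 chips; eligible B, D, E
Layer 61-64: 4 each from D, E = 4*2 = 8 chips; eligible D, E

Pot 1: 80 chips, eligible: B, C, D, E
Pot 2: 120 chips, eligible: B, D, E
Pot 3: 8 chips, eligible: D, E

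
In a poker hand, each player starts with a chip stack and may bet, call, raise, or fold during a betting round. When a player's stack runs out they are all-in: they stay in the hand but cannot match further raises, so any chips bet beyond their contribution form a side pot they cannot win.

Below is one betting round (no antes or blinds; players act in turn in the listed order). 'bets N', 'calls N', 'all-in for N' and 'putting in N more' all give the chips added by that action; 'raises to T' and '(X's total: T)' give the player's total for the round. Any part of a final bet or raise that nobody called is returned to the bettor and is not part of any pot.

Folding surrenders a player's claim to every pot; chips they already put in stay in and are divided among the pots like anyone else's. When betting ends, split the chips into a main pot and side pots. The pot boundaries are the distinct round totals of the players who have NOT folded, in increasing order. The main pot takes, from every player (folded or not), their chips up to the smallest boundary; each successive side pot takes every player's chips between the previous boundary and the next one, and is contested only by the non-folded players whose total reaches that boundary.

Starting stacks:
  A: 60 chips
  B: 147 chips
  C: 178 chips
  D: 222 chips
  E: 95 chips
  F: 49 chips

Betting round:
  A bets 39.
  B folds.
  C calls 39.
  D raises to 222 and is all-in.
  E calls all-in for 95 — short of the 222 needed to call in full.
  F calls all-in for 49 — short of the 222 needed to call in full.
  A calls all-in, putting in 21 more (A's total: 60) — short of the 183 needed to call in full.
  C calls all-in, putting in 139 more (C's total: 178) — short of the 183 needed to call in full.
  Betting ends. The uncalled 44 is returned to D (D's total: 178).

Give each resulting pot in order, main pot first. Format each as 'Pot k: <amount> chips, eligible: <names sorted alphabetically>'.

Pot 1: 245 chips, eligible: A, C, D, E, F
Pot 2: 44 chips, eligible: A, C, D, E
Pot 3: 105 chips, eligible: C, D, E
Pot 4: 166 chips, eligible: C, D

Derivation:
Contributions (after 44 returned to D): A=60, C=178, D=178, E=95, F=49
Folded: B
Pot levels (distinct totals of non-folded players): 49, 60, 95, 178
Layer 1-49: 49 each from A, C, D, E, F = 49*5 = 245 chips; eligible A, C, D, E, F
Layer 50-60: 11 each from A, C, D, E = 11*4 = 44 chips; eligible A, C, D, E
Layer 61-95: 35 each from C, D, E = 35*3 = 105 chips; eligible C, D, E
Layer 96-178: 83 each from C, D = 83*2 = 166 chips; eligible C, D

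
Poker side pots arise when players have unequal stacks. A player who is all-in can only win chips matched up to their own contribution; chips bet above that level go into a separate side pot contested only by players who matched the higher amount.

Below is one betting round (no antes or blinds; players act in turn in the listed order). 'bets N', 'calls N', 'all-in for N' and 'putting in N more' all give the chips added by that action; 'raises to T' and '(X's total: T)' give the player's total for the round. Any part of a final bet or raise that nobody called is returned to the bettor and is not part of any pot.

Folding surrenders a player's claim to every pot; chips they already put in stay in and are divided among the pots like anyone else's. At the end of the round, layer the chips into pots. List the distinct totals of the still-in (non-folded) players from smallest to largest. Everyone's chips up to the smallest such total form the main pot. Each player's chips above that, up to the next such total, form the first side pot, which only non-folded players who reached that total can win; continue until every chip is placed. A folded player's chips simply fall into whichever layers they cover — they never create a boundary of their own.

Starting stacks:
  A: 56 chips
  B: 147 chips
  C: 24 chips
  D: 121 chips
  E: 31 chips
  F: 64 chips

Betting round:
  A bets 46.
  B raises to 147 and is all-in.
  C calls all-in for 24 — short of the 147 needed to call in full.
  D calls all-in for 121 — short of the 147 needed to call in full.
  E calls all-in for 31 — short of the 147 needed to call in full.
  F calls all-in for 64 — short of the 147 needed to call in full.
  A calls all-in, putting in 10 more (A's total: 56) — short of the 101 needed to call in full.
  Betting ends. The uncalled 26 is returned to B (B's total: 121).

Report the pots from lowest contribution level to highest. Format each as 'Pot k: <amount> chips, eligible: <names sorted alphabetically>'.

Contributions (after 26 returned to B): A=56, B=121, C=24, D=121, E=31, F=64
Pot levels (distinct totals of non-folded players): 24, 31, 56, 64, 121
Layer 1-24: 24 each from A, B, C, D, E, F = 24*6 = 144 chips; eligible A, B, C, D, E, F
Layer 25-31: 7 each from A, B, D, E, F = 7*5 = 35 chips; eligible A, B, D, E, F
Layer 32-56: 25 each from A, B, D, F = 25*4 = 100 chips; eligible A, B, D, F
Layer 57-64: 8 each from B, D, F = 8*3 = 24 chips; eligible B, D, F
Layer 65-121: 57 each from B, D = 57*2 = 114 chips; eligible B, D

Pot 1: 144 chips, eligible: A, B, C, D, E, F
Pot 2: 35 chips, eligible: A, B, D, E, F
Pot 3: 100 chips, eligible: A, B, D, F
Pot 4: 24 chips, eligible: B, D, F
Pot 5: 114 chips, eligible: B, D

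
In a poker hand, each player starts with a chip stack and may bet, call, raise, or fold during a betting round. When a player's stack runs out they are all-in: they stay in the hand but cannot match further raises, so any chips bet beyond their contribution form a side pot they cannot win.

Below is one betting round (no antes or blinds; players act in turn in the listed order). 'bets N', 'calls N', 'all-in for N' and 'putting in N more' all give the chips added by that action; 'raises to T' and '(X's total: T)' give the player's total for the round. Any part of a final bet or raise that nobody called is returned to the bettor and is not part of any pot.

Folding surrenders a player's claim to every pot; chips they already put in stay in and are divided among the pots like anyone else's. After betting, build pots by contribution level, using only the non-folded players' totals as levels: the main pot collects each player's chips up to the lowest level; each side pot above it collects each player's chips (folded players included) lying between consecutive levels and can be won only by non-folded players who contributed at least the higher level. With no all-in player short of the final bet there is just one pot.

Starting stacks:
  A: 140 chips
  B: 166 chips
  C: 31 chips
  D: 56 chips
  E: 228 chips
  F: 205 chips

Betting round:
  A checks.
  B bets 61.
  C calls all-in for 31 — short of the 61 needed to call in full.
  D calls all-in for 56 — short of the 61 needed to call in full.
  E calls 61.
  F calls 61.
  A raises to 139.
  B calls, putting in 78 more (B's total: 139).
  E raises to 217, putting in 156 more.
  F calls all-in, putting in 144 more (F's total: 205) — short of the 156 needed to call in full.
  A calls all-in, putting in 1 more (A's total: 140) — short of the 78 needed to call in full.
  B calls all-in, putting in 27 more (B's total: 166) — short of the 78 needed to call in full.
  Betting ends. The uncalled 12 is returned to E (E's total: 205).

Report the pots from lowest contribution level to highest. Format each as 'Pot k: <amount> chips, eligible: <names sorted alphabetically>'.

Pot 1: 186 chips, eligible: A, B, C, D, E, F
Pot 2: 125 chips, eligible: A, B, D, E, F
Pot 3: 336 chips, eligible: A, B, E, F
Pot 4: 78 chips, eligible: B, E, F
Pot 5: 78 chips, eligible: E, F

Derivation:
Contributions (after 12 returned to E): A=140, B=166, C=31, D=56, E=205, F=205
Pot levels (distinct totals of non-folded players): 31, 56, 140, 166, 205
Layer 1-31: 31 each from A, B, C, D, E, F = 31*6 = 186 chips; eligible A, B, C, D, E, F
Layer 32-56: 25 each from A, B, D, E, F = 25*5 = 125 chips; eligible A, B, D, E, F
Layer 57-140: 84 each from A, B, E, F = 84*4 = 336 chips; eligible A, B, E, F
Layer 141-166: 26 each from B, E, F = 26*3 = 78 chips; eligible B, E, F
Layer 167-205: 39 each from E, F = 39*2 = 78 chips; eligible E, F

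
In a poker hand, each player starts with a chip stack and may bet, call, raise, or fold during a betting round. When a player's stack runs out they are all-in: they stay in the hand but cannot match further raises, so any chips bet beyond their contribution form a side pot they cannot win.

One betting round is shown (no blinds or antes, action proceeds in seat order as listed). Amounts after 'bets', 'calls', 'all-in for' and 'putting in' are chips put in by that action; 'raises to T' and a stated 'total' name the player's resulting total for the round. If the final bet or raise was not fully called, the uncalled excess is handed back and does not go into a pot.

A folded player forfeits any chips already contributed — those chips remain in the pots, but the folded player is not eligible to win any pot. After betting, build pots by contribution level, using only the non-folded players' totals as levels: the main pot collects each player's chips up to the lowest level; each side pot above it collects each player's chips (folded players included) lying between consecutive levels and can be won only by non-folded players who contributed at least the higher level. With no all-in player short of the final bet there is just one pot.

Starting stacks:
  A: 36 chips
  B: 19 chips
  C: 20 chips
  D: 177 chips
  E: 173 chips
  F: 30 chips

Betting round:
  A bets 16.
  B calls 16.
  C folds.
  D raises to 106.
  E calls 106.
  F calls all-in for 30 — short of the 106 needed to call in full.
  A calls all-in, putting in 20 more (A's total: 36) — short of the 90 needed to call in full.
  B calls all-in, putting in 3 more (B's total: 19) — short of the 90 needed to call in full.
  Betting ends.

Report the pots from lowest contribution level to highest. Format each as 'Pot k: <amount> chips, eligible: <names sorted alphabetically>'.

Contributions: A=36, B=19, D=106, E=106, F=30
Folded: C
Pot levels (distinct totals of non-folded players): 19, 30, 36, 106
Layer 1-19: 19 each from A, B, D, E, F = 19*5 = 95 chips; eligible A, B, D, E, F
Layer 20-30: 11 each from A, D, E, F = 11*4 = 44 chips; eligible A, D, E, F
Layer 31-36: 6 each from A, D, E = 6*3 = 18 chips; eligible A, D, E
Layer 37-106: 70 each from D, E = 70*2 = 140 chips; eligible D, E

Pot 1: 95 chips, eligible: A, B, D, E, F
Pot 2: 44 chips, eligible: A, D, E, F
Pot 3: 18 chips, eligible: A, D, E
Pot 4: 140 chips, eligible: D, E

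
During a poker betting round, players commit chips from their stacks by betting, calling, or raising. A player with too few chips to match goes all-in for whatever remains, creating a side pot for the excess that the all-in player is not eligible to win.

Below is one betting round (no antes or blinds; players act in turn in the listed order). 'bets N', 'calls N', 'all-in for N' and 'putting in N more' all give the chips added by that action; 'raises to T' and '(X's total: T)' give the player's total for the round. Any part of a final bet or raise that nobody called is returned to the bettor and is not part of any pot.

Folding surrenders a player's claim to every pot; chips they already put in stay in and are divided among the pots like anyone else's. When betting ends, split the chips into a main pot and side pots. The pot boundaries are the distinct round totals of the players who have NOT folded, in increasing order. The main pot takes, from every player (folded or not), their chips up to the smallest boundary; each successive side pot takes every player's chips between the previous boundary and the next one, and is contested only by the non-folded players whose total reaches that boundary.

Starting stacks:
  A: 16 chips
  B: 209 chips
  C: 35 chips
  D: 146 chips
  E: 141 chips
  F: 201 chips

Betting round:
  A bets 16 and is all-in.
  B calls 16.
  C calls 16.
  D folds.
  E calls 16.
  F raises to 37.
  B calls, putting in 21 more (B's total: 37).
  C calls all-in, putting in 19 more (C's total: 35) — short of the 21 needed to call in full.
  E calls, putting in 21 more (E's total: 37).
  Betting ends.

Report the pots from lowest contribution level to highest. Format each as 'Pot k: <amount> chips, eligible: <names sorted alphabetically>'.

Pot 1: 80 chips, eligible: A, B, C, E, F
Pot 2: 76 chips, eligible: B, C, E, F
Pot 3: 6 chips, eligible: B, E, F

Derivation:
Contributions: A=16, B=37, C=35, E=37, F=37
Folded: D
Pot levels (distinct totals of non-folded players): 16, 35, 37
Layer 1-16: 16 each from A, B, C, E, F = 16*5 = 80 chips; eligible A, B, C, E, F
Layer 17-35: 19 each from B, C, E, F = 19*4 = 76 chips; eligible B, C, E, F
Layer 36-37: 2 each from B, E, F = 2*3 = 6 chips; eligible B, E, F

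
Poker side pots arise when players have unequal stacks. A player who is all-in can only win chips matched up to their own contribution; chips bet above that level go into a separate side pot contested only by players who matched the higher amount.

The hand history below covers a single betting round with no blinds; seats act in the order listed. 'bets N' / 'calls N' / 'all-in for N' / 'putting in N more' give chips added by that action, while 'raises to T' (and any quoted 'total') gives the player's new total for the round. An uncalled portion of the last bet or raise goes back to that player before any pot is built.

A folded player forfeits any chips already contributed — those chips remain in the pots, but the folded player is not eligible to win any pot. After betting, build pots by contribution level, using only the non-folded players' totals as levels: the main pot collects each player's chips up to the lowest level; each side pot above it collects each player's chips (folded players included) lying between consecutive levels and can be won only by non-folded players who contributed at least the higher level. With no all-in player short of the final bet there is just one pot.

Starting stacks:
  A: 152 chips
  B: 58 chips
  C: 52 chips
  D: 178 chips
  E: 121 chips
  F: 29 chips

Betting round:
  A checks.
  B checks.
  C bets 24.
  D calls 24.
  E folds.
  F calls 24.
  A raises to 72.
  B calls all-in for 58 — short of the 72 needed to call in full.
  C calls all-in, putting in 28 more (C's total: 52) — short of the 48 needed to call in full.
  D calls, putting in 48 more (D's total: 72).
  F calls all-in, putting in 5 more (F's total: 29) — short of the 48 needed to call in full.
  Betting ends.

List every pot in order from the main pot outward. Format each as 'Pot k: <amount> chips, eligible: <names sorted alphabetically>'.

Contributions: A=72, B=58, C=52, D=72, F=29
Folded: E
Pot levels (distinct totals of non-folded players): 29, 52, 58, 72
Layer 1-29: 29 each from A, B, C, D, F = 29*5 = 145 chips; eligible A, B, C, D, F
Layer 30-52: 23 each from A, B, C, D = 23*4 = 92 chips; eligible A, B, C, D
Layer 53-58: 6 each from A, B, D = 6*3 = 18 chips; eligible A, B, D
Layer 59-72: 14 each from A, D = 14*2 = 28 chips; eligible A, D

Pot 1: 145 chips, eligible: A, B, C, D, F
Pot 2: 92 chips, eligible: A, B, C, D
Pot 3: 18 chips, eligible: A, B, D
Pot 4: 28 chips, eligible: A, D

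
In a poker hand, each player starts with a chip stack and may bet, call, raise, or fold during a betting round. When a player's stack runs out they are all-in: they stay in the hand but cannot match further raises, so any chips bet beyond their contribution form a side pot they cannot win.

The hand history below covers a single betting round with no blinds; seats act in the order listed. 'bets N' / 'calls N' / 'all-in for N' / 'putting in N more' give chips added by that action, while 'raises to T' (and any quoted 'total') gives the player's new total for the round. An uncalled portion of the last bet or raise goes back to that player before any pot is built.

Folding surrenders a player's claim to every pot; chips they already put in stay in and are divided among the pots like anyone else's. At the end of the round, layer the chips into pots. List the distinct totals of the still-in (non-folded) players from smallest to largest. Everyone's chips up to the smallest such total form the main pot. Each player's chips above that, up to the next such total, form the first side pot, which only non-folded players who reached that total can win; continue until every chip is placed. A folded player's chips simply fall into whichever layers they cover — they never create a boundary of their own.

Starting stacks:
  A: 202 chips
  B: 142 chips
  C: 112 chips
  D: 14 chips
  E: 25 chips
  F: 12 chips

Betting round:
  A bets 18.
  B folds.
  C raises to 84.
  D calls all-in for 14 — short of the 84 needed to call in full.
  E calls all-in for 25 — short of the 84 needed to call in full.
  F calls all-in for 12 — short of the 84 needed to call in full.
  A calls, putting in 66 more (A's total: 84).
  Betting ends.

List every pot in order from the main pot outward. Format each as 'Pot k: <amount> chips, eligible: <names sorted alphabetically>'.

Pot 1: 60 chips, eligible: A, C, D, E, F
Pot 2: 8 chips, eligible: A, C, D, E
Pot 3: 33 chips, eligible: A, C, E
Pot 4: 118 chips, eligible: A, C

Derivation:
Contributions: A=84, C=84, D=14, E=25, F=12
Folded: B
Pot levels (distinct totals of non-folded players): 12, 14, 25, 84
Layer 1-12: 12 each from A, C, D, E, F = 12*5 = 60 chips; eligible A, C, D, E, F
Layer 13-14: 2 each from A, C, D, E = 2*4 = 8 chips; eligible A, C, D, E
Layer 15-25: 11 each from A, C, E = 11*3 = 33 chips; eligible A, C, E
Layer 26-84: 59 each from A, C = 59*2 = 118 chips; eligible A, C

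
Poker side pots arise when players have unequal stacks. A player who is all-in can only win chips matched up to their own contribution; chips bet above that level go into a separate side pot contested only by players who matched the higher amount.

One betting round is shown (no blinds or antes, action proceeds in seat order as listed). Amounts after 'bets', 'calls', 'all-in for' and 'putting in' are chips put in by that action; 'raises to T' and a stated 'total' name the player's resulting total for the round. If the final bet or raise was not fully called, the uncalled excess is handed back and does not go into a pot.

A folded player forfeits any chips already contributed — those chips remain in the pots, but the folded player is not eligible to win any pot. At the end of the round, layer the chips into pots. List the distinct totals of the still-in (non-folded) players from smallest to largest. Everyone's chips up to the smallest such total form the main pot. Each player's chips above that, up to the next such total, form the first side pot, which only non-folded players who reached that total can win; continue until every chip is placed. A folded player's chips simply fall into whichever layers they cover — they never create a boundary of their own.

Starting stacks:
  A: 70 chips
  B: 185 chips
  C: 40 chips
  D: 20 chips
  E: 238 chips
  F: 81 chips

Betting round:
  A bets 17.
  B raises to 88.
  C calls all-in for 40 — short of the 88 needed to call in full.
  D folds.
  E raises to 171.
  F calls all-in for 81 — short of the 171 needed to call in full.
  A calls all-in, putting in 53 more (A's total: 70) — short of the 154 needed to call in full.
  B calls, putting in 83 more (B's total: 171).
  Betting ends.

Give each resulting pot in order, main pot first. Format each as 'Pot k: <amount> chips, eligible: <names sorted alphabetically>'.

Pot 1: 200 chips, eligible: A, B, C, E, F
Pot 2: 120 chips, eligible: A, B, E, F
Pot 3: 33 chips, eligible: B, E, F
Pot 4: 180 chips, eligible: B, E

Derivation:
Contributions: A=70, B=171, C=40, E=171, F=81
Folded: D
Pot levels (distinct totals of non-folded players): 40, 70, 81, 171
Layer 1-40: 40 each from A, B, C, E, F = 40*5 = 200 chips; eligible A, B, C, E, F
Layer 41-70: 30 each from A, B, E, F = 30*4 = 120 chips; eligible A, B, E, F
Layer 71-81: 11 each from B, E, F = 11*3 = 33 chips; eligible B, E, F
Layer 82-171: 90 each from B, E = 90*2 = 180 chips; eligible B, E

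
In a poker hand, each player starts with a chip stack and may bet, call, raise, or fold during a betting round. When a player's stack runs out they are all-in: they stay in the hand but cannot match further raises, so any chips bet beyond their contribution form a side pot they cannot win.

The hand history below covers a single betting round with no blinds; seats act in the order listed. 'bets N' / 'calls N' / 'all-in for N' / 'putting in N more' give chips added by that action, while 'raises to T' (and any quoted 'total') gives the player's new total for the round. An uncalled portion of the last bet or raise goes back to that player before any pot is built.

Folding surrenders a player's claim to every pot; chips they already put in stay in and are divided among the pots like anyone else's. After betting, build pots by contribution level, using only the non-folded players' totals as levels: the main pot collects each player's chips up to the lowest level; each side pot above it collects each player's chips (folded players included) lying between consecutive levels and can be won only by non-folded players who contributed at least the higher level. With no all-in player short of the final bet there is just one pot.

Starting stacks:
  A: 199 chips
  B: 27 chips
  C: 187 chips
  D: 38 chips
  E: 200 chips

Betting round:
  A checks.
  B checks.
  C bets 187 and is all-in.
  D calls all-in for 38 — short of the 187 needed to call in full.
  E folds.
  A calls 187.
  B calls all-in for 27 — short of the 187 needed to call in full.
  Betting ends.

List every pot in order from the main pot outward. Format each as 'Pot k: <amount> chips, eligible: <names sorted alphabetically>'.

Contributions: A=187, B=27, C=187, D=38
Folded: E
Pot levels (distinct totals of non-folded players): 27, 38, 187
Layer 1-27: 27 each from A, B, C, D = 27*4 = 108 chips; eligible A, B, C, D
Layer 28-38: 11 each from A, C, D = 11*3 = 33 chips; eligible A, C, D
Layer 39-187: 149 each from A, C = 149*2 = 298 chips; eligible A, C

Pot 1: 108 chips, eligible: A, B, C, D
Pot 2: 33 chips, eligible: A, C, D
Pot 3: 298 chips, eligible: A, C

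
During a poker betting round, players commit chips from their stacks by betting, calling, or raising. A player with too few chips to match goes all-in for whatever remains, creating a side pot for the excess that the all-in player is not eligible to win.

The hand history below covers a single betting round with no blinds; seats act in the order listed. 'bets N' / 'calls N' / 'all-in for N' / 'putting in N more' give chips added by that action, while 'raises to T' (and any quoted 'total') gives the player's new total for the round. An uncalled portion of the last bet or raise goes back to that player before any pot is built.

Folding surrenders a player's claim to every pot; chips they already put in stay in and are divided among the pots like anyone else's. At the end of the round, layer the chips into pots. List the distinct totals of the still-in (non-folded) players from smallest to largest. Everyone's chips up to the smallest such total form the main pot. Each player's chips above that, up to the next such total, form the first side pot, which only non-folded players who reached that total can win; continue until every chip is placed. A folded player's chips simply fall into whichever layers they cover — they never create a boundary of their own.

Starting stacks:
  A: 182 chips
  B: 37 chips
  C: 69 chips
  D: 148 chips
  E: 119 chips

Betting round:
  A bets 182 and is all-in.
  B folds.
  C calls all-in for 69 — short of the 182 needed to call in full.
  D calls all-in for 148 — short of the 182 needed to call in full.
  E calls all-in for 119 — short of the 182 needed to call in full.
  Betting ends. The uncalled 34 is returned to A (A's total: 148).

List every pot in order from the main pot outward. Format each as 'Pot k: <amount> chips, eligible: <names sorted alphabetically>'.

Pot 1: 276 chips, eligible: A, C, D, E
Pot 2: 150 chips, eligible: A, D, E
Pot 3: 58 chips, eligible: A, D

Derivation:
Contributions (after 34 returned to A): A=148, C=69, D=148, E=119
Folded: B
Pot levels (distinct totals of non-folded players): 69, 119, 148
Layer 1-69: 69 each from A, C, D, E = 69*4 = 276 chips; eligible A, C, D, E
Layer 70-119: 50 each from A, D, E = 50*3 = 150 chips; eligible A, D, E
Layer 120-148: 29 each from A, D = 29*2 = 58 chips; eligible A, D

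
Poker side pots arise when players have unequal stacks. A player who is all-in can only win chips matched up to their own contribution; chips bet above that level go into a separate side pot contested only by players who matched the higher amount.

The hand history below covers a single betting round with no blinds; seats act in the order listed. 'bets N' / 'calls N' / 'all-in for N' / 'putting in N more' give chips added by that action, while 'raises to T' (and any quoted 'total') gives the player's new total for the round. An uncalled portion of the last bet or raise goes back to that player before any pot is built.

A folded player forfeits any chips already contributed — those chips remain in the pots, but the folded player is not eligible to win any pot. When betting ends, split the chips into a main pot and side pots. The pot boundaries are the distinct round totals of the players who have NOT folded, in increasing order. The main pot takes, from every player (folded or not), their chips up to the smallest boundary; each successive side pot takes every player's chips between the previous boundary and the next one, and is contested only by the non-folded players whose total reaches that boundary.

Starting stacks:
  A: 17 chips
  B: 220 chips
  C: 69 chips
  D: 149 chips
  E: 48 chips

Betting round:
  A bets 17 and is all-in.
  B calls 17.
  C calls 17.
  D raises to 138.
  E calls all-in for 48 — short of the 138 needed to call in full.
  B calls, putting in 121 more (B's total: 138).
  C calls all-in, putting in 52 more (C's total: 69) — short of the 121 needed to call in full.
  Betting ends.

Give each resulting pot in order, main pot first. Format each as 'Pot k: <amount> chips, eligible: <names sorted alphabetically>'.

Pot 1: 85 chips, eligible: A, B, C, D, E
Pot 2: 124 chips, eligible: B, C, D, E
Pot 3: 63 chips, eligible: B, C, D
Pot 4: 138 chips, eligible: B, D

Derivation:
Contributions: A=17, B=138, C=69, D=138, E=48
Pot levels (distinct totals of non-folded players): 17, 48, 69, 138
Layer 1-17: 17 each from A, B, C, D, E = 17*5 = 85 chips; eligible A, B, C, D, E
Layer 18-48: 31 each from B, C, D, E = 31*4 = 124 chips; eligible B, C, D, E
Layer 49-69: 21 each from B, C, D = 21*3 = 63 chips; eligible B, C, D
Layer 70-138: 69 each from B, D = 69*2 = 138 chips; eligible B, D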